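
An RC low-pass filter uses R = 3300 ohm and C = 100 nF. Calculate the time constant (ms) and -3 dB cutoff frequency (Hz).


Time constant: tau = R * C.
tau = 3300 * 1.00e-07 = 0.00033 s
tau = 0.33 ms
Cutoff frequency: fc = 1 / (2*pi*R*C).
fc = 1 / (2*pi*0.00033) = 482.29 Hz

tau = 0.33 ms, fc = 482.29 Hz


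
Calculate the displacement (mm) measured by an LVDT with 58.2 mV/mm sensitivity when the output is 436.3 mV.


Displacement = Vout / sensitivity.
d = 436.3 / 58.2
d = 7.497 mm

7.497 mm


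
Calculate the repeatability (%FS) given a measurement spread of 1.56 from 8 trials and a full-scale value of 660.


Repeatability = (spread / full scale) * 100%.
R = (1.56 / 660) * 100
R = 0.236 %FS

0.236 %FS


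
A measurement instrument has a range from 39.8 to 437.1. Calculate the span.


Span = upper range - lower range.
Span = 437.1 - (39.8)
Span = 397.3

397.3


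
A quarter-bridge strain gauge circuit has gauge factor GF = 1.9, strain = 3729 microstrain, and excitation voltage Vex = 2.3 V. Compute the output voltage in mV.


Quarter bridge output: Vout = (GF * epsilon * Vex) / 4.
Vout = (1.9 * 3729e-6 * 2.3) / 4
Vout = 0.01629573 / 4 V
Vout = 0.00407393 V = 4.0739 mV

4.0739 mV


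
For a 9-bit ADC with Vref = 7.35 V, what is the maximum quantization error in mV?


The maximum quantization error is +/- LSB/2.
LSB = Vref / 2^n = 7.35 / 512 = 0.01435547 V
Max error = LSB / 2 = 0.01435547 / 2 = 0.00717773 V
Max error = 7.1777 mV

7.1777 mV


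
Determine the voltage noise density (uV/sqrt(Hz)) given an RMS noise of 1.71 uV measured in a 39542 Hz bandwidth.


Noise spectral density = Vrms / sqrt(BW).
NSD = 1.71 / sqrt(39542)
NSD = 1.71 / 198.8517
NSD = 0.0086 uV/sqrt(Hz)

0.0086 uV/sqrt(Hz)


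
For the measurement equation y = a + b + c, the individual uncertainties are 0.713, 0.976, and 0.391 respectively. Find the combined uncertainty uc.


For a sum of independent quantities, uc = sqrt(u1^2 + u2^2 + u3^2).
uc = sqrt(0.713^2 + 0.976^2 + 0.391^2)
uc = sqrt(0.508369 + 0.952576 + 0.152881)
uc = 1.2704

1.2704


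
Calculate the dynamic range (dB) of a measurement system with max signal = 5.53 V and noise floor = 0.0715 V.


Dynamic range = 20 * log10(Vmax / Vnoise).
DR = 20 * log10(5.53 / 0.0715)
DR = 20 * log10(77.34)
DR = 37.77 dB

37.77 dB


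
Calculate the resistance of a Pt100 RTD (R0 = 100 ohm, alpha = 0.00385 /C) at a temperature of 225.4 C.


The RTD equation: Rt = R0 * (1 + alpha * T).
Rt = 100 * (1 + 0.00385 * 225.4)
Rt = 100 * (1 + 0.86779)
Rt = 100 * 1.86779
Rt = 186.779 ohm

186.779 ohm


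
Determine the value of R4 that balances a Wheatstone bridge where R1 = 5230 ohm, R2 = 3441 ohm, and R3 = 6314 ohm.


At balance: R1*R4 = R2*R3, so R4 = R2*R3/R1.
R4 = 3441 * 6314 / 5230
R4 = 21726474 / 5230
R4 = 4154.2 ohm

4154.2 ohm


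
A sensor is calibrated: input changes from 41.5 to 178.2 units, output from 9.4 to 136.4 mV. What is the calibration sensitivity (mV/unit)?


Sensitivity = (y2 - y1) / (x2 - x1).
S = (136.4 - 9.4) / (178.2 - 41.5)
S = 127.0 / 136.7
S = 0.929 mV/unit

0.929 mV/unit


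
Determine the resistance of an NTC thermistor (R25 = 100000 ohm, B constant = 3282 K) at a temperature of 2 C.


NTC thermistor equation: Rt = R25 * exp(B * (1/T - 1/T25)).
T in Kelvin: 275.15 K, T25 = 298.15 K
1/T - 1/T25 = 1/275.15 - 1/298.15 = 0.00028036
B * (1/T - 1/T25) = 3282 * 0.00028036 = 0.9202
Rt = 100000 * exp(0.9202) = 250968.5 ohm

250968.5 ohm


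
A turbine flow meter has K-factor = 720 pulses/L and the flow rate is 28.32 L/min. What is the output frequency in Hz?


Frequency = K * Q / 60 (converting L/min to L/s).
f = 720 * 28.32 / 60
f = 20390.4 / 60
f = 339.84 Hz

339.84 Hz


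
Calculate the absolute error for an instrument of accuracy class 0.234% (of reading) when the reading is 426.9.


Absolute error = (accuracy% / 100) * reading.
Error = (0.234 / 100) * 426.9
Error = 0.00234 * 426.9
Error = 0.9989

0.9989


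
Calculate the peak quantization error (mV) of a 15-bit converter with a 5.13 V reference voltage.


The maximum quantization error is +/- LSB/2.
LSB = Vref / 2^n = 5.13 / 32768 = 0.00015656 V
Max error = LSB / 2 = 0.00015656 / 2 = 7.828e-05 V
Max error = 0.0783 mV

0.0783 mV


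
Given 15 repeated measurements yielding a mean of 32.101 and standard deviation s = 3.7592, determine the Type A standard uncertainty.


The standard uncertainty for Type A evaluation is u = s / sqrt(n).
u = 3.7592 / sqrt(15)
u = 3.7592 / 3.873
u = 0.9706

0.9706


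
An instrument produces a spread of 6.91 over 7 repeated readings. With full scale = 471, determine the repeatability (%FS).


Repeatability = (spread / full scale) * 100%.
R = (6.91 / 471) * 100
R = 1.467 %FS

1.467 %FS


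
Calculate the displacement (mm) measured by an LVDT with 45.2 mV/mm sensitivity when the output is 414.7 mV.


Displacement = Vout / sensitivity.
d = 414.7 / 45.2
d = 9.175 mm

9.175 mm


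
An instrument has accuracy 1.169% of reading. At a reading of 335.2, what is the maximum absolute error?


Absolute error = (accuracy% / 100) * reading.
Error = (1.169 / 100) * 335.2
Error = 0.01169 * 335.2
Error = 3.9185

3.9185


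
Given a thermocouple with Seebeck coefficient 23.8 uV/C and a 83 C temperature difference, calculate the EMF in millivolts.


The thermocouple output V = sensitivity * dT.
V = 23.8 uV/C * 83 C
V = 1975.4 uV
V = 1.975 mV

1.975 mV


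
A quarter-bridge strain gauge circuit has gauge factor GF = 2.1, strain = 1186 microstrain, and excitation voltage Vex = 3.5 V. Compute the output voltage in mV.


Quarter bridge output: Vout = (GF * epsilon * Vex) / 4.
Vout = (2.1 * 1186e-6 * 3.5) / 4
Vout = 0.0087171 / 4 V
Vout = 0.00217928 V = 2.1793 mV

2.1793 mV


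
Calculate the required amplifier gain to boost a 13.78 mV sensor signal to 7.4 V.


Gain = Vout / Vin (converting to same units).
G = 7.4 V / 13.78 mV
G = 7400.0 mV / 13.78 mV
G = 537.01

537.01


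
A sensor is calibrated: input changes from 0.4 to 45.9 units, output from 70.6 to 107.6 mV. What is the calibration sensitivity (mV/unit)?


Sensitivity = (y2 - y1) / (x2 - x1).
S = (107.6 - 70.6) / (45.9 - 0.4)
S = 37.0 / 45.5
S = 0.8132 mV/unit

0.8132 mV/unit


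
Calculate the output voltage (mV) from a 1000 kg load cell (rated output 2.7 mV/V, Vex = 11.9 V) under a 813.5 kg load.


Vout = rated_output * Vex * (load / capacity).
Vout = 2.7 * 11.9 * (813.5 / 1000)
Vout = 2.7 * 11.9 * 0.8135
Vout = 26.138 mV

26.138 mV


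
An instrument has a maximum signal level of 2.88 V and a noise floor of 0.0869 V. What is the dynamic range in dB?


Dynamic range = 20 * log10(Vmax / Vnoise).
DR = 20 * log10(2.88 / 0.0869)
DR = 20 * log10(33.14)
DR = 30.41 dB

30.41 dB


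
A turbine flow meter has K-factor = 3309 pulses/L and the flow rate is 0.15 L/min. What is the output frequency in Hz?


Frequency = K * Q / 60 (converting L/min to L/s).
f = 3309 * 0.15 / 60
f = 496.35 / 60
f = 8.27 Hz

8.27 Hz


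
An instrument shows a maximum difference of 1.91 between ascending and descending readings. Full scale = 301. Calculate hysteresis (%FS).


Hysteresis = (max difference / full scale) * 100%.
H = (1.91 / 301) * 100
H = 0.635 %FS

0.635 %FS


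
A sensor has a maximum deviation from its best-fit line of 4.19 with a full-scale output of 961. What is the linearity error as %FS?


Linearity error = (max deviation / full scale) * 100%.
Linearity = (4.19 / 961) * 100
Linearity = 0.436 %FS

0.436 %FS


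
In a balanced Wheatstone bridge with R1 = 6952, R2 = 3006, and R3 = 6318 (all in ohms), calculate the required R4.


At balance: R1*R4 = R2*R3, so R4 = R2*R3/R1.
R4 = 3006 * 6318 / 6952
R4 = 18991908 / 6952
R4 = 2731.86 ohm

2731.86 ohm


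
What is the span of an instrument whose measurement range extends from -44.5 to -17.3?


Span = upper range - lower range.
Span = -17.3 - (-44.5)
Span = 27.2

27.2


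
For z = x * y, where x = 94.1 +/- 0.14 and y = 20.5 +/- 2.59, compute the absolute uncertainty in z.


For a product z = x*y, the relative uncertainty is:
uz/z = sqrt((ux/x)^2 + (uy/y)^2)
Relative uncertainties: ux/x = 0.14/94.1 = 0.001488
uy/y = 2.59/20.5 = 0.126341
z = 94.1 * 20.5 = 1929.0
uz = 1929.0 * sqrt(0.001488^2 + 0.126341^2) = 243.736

243.736


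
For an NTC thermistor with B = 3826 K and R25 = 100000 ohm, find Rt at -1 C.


NTC thermistor equation: Rt = R25 * exp(B * (1/T - 1/T25)).
T in Kelvin: 272.15 K, T25 = 298.15 K
1/T - 1/T25 = 1/272.15 - 1/298.15 = 0.00032043
B * (1/T - 1/T25) = 3826 * 0.00032043 = 1.226
Rt = 100000 * exp(1.226) = 340742.5 ohm

340742.5 ohm


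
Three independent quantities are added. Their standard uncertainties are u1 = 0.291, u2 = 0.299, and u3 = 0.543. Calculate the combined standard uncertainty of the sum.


For a sum of independent quantities, uc = sqrt(u1^2 + u2^2 + u3^2).
uc = sqrt(0.291^2 + 0.299^2 + 0.543^2)
uc = sqrt(0.084681 + 0.089401 + 0.294849)
uc = 0.6848

0.6848


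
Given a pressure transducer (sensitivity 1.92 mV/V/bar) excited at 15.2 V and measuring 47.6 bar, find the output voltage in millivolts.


Output = sensitivity * Vex * P.
Vout = 1.92 * 15.2 * 47.6
Vout = 29.184 * 47.6
Vout = 1389.16 mV

1389.16 mV


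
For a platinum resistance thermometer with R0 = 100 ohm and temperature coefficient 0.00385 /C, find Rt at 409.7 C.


The RTD equation: Rt = R0 * (1 + alpha * T).
Rt = 100 * (1 + 0.00385 * 409.7)
Rt = 100 * (1 + 1.577345)
Rt = 100 * 2.577345
Rt = 257.735 ohm

257.735 ohm


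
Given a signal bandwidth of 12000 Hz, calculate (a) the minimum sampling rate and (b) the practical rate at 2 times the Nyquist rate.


By Nyquist theorem, fs_min = 2 * fmax.
fs_min = 2 * 12000 = 24000 Hz
Practical rate = 2 * fs_min = 2 * 24000 = 48000 Hz

fs_min = 24000 Hz, fs_practical = 48000 Hz


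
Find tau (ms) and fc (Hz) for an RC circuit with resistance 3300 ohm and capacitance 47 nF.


Time constant: tau = R * C.
tau = 3300 * 4.70e-08 = 0.0001551 s
tau = 0.1551 ms
Cutoff frequency: fc = 1 / (2*pi*R*C).
fc = 1 / (2*pi*0.0001551) = 1026.14 Hz

tau = 0.1551 ms, fc = 1026.14 Hz


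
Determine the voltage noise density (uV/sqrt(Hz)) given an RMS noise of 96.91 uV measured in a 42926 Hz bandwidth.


Noise spectral density = Vrms / sqrt(BW).
NSD = 96.91 / sqrt(42926)
NSD = 96.91 / 207.1859
NSD = 0.4677 uV/sqrt(Hz)

0.4677 uV/sqrt(Hz)


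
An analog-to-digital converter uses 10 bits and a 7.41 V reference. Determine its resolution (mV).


The resolution (LSB) of an ADC is Vref / 2^n.
LSB = 7.41 / 2^10
LSB = 7.41 / 1024
LSB = 0.00723633 V = 7.23632812 mV

7.23632812 mV


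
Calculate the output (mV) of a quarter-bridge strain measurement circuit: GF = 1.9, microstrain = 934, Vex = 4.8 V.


Quarter bridge output: Vout = (GF * epsilon * Vex) / 4.
Vout = (1.9 * 934e-6 * 4.8) / 4
Vout = 0.00851808 / 4 V
Vout = 0.00212952 V = 2.1295 mV

2.1295 mV


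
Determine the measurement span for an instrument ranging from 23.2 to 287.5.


Span = upper range - lower range.
Span = 287.5 - (23.2)
Span = 264.3

264.3


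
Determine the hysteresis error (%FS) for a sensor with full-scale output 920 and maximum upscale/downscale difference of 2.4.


Hysteresis = (max difference / full scale) * 100%.
H = (2.4 / 920) * 100
H = 0.261 %FS

0.261 %FS


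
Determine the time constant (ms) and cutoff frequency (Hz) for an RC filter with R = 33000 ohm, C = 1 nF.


Time constant: tau = R * C.
tau = 33000 * 1.00e-09 = 3.3e-05 s
tau = 0.033 ms
Cutoff frequency: fc = 1 / (2*pi*R*C).
fc = 1 / (2*pi*3.3e-05) = 4822.88 Hz

tau = 0.033 ms, fc = 4822.88 Hz


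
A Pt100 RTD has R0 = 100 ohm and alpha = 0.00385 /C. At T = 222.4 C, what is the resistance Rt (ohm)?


The RTD equation: Rt = R0 * (1 + alpha * T).
Rt = 100 * (1 + 0.00385 * 222.4)
Rt = 100 * (1 + 0.85624)
Rt = 100 * 1.85624
Rt = 185.624 ohm

185.624 ohm


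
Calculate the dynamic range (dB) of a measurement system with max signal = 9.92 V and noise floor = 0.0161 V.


Dynamic range = 20 * log10(Vmax / Vnoise).
DR = 20 * log10(9.92 / 0.0161)
DR = 20 * log10(616.15)
DR = 55.79 dB

55.79 dB


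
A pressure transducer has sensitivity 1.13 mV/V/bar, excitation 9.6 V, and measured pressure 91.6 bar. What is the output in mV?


Output = sensitivity * Vex * P.
Vout = 1.13 * 9.6 * 91.6
Vout = 10.848 * 91.6
Vout = 993.68 mV

993.68 mV


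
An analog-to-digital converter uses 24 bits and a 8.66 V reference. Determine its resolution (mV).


The resolution (LSB) of an ADC is Vref / 2^n.
LSB = 8.66 / 2^24
LSB = 8.66 / 16777216
LSB = 5.2e-07 V = 0.00051618 mV

0.00051618 mV


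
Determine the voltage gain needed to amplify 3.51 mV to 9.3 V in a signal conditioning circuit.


Gain = Vout / Vin (converting to same units).
G = 9.3 V / 3.51 mV
G = 9300.0 mV / 3.51 mV
G = 2649.57

2649.57


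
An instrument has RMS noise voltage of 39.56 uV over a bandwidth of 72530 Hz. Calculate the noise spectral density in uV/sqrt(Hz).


Noise spectral density = Vrms / sqrt(BW).
NSD = 39.56 / sqrt(72530)
NSD = 39.56 / 269.3139
NSD = 0.1469 uV/sqrt(Hz)

0.1469 uV/sqrt(Hz)


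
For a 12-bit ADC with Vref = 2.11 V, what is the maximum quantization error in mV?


The maximum quantization error is +/- LSB/2.
LSB = Vref / 2^n = 2.11 / 4096 = 0.00051514 V
Max error = LSB / 2 = 0.00051514 / 2 = 0.00025757 V
Max error = 0.2576 mV

0.2576 mV


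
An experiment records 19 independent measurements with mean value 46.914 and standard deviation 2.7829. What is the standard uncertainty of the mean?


The standard uncertainty for Type A evaluation is u = s / sqrt(n).
u = 2.7829 / sqrt(19)
u = 2.7829 / 4.3589
u = 0.6384

0.6384


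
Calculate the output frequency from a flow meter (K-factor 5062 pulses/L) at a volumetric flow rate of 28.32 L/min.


Frequency = K * Q / 60 (converting L/min to L/s).
f = 5062 * 28.32 / 60
f = 143355.84 / 60
f = 2389.26 Hz

2389.26 Hz


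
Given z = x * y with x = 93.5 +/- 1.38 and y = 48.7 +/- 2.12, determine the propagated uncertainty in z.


For a product z = x*y, the relative uncertainty is:
uz/z = sqrt((ux/x)^2 + (uy/y)^2)
Relative uncertainties: ux/x = 1.38/93.5 = 0.014759
uy/y = 2.12/48.7 = 0.043532
z = 93.5 * 48.7 = 4553.4
uz = 4553.4 * sqrt(0.014759^2 + 0.043532^2) = 209.303

209.303


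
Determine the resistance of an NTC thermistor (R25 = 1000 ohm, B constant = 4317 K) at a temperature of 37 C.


NTC thermistor equation: Rt = R25 * exp(B * (1/T - 1/T25)).
T in Kelvin: 310.15 K, T25 = 298.15 K
1/T - 1/T25 = 1/310.15 - 1/298.15 = -0.00012977
B * (1/T - 1/T25) = 4317 * -0.00012977 = -0.5602
Rt = 1000 * exp(-0.5602) = 571.1 ohm

571.1 ohm


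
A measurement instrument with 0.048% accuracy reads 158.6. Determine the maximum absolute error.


Absolute error = (accuracy% / 100) * reading.
Error = (0.048 / 100) * 158.6
Error = 0.00048 * 158.6
Error = 0.0761

0.0761


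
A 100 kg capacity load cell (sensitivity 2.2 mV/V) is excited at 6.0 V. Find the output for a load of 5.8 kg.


Vout = rated_output * Vex * (load / capacity).
Vout = 2.2 * 6.0 * (5.8 / 100)
Vout = 2.2 * 6.0 * 0.058
Vout = 0.766 mV

0.766 mV


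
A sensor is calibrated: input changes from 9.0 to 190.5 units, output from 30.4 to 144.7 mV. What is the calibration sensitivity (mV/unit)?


Sensitivity = (y2 - y1) / (x2 - x1).
S = (144.7 - 30.4) / (190.5 - 9.0)
S = 114.3 / 181.5
S = 0.6298 mV/unit

0.6298 mV/unit


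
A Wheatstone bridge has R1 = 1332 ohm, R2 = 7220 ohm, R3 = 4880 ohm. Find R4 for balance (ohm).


At balance: R1*R4 = R2*R3, so R4 = R2*R3/R1.
R4 = 7220 * 4880 / 1332
R4 = 35233600 / 1332
R4 = 26451.65 ohm

26451.65 ohm


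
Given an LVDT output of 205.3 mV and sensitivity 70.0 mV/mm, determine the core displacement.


Displacement = Vout / sensitivity.
d = 205.3 / 70.0
d = 2.933 mm

2.933 mm


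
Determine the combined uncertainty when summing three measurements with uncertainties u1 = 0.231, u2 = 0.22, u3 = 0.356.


For a sum of independent quantities, uc = sqrt(u1^2 + u2^2 + u3^2).
uc = sqrt(0.231^2 + 0.22^2 + 0.356^2)
uc = sqrt(0.053361 + 0.0484 + 0.126736)
uc = 0.478

0.478


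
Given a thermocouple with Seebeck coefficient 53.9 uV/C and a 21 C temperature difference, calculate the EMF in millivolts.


The thermocouple output V = sensitivity * dT.
V = 53.9 uV/C * 21 C
V = 1131.9 uV
V = 1.132 mV

1.132 mV


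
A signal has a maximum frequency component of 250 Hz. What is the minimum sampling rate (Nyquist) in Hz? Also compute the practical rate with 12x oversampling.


By Nyquist theorem, fs_min = 2 * fmax.
fs_min = 2 * 250 = 500 Hz
Practical rate = 12 * fs_min = 12 * 500 = 6000 Hz

fs_min = 500 Hz, fs_practical = 6000 Hz


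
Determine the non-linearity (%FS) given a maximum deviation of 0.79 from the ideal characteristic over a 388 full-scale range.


Linearity error = (max deviation / full scale) * 100%.
Linearity = (0.79 / 388) * 100
Linearity = 0.204 %FS

0.204 %FS


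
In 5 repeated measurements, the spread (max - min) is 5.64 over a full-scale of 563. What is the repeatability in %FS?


Repeatability = (spread / full scale) * 100%.
R = (5.64 / 563) * 100
R = 1.002 %FS

1.002 %FS


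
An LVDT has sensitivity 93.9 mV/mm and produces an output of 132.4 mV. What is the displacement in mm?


Displacement = Vout / sensitivity.
d = 132.4 / 93.9
d = 1.41 mm

1.41 mm


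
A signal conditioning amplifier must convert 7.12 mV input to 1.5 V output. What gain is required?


Gain = Vout / Vin (converting to same units).
G = 1.5 V / 7.12 mV
G = 1500.0 mV / 7.12 mV
G = 210.67

210.67


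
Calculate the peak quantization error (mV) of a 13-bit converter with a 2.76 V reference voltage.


The maximum quantization error is +/- LSB/2.
LSB = Vref / 2^n = 2.76 / 8192 = 0.00033691 V
Max error = LSB / 2 = 0.00033691 / 2 = 0.00016846 V
Max error = 0.1685 mV

0.1685 mV


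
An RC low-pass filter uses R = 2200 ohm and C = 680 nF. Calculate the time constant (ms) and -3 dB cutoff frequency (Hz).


Time constant: tau = R * C.
tau = 2200 * 6.80e-07 = 0.001496 s
tau = 1.496 ms
Cutoff frequency: fc = 1 / (2*pi*R*C).
fc = 1 / (2*pi*0.001496) = 106.39 Hz

tau = 1.496 ms, fc = 106.39 Hz


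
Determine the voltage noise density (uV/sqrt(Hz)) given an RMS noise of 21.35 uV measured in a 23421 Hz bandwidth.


Noise spectral density = Vrms / sqrt(BW).
NSD = 21.35 / sqrt(23421)
NSD = 21.35 / 153.0392
NSD = 0.1395 uV/sqrt(Hz)

0.1395 uV/sqrt(Hz)


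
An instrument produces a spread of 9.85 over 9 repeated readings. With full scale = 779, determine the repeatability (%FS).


Repeatability = (spread / full scale) * 100%.
R = (9.85 / 779) * 100
R = 1.264 %FS

1.264 %FS


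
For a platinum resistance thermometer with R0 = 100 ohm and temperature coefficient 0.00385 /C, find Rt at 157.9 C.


The RTD equation: Rt = R0 * (1 + alpha * T).
Rt = 100 * (1 + 0.00385 * 157.9)
Rt = 100 * (1 + 0.607915)
Rt = 100 * 1.607915
Rt = 160.792 ohm

160.792 ohm


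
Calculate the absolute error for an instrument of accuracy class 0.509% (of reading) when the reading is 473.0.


Absolute error = (accuracy% / 100) * reading.
Error = (0.509 / 100) * 473.0
Error = 0.00509 * 473.0
Error = 2.4076

2.4076


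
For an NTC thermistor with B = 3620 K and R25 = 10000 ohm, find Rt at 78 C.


NTC thermistor equation: Rt = R25 * exp(B * (1/T - 1/T25)).
T in Kelvin: 351.15 K, T25 = 298.15 K
1/T - 1/T25 = 1/351.15 - 1/298.15 = -0.00050623
B * (1/T - 1/T25) = 3620 * -0.00050623 = -1.8326
Rt = 10000 * exp(-1.8326) = 1600.0 ohm

1600.0 ohm


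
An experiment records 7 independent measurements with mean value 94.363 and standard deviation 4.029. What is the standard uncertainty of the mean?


The standard uncertainty for Type A evaluation is u = s / sqrt(n).
u = 4.029 / sqrt(7)
u = 4.029 / 2.6458
u = 1.5228

1.5228


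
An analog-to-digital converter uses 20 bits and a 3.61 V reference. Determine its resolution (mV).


The resolution (LSB) of an ADC is Vref / 2^n.
LSB = 3.61 / 2^20
LSB = 3.61 / 1048576
LSB = 3.44e-06 V = 0.00344276 mV

0.00344276 mV


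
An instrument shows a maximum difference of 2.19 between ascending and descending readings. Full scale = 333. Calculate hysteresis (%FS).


Hysteresis = (max difference / full scale) * 100%.
H = (2.19 / 333) * 100
H = 0.658 %FS

0.658 %FS


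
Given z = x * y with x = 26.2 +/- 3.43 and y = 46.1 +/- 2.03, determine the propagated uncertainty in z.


For a product z = x*y, the relative uncertainty is:
uz/z = sqrt((ux/x)^2 + (uy/y)^2)
Relative uncertainties: ux/x = 3.43/26.2 = 0.130916
uy/y = 2.03/46.1 = 0.044035
z = 26.2 * 46.1 = 1207.8
uz = 1207.8 * sqrt(0.130916^2 + 0.044035^2) = 166.828

166.828


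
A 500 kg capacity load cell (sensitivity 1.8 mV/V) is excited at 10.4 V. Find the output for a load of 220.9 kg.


Vout = rated_output * Vex * (load / capacity).
Vout = 1.8 * 10.4 * (220.9 / 500)
Vout = 1.8 * 10.4 * 0.4418
Vout = 8.27 mV

8.27 mV


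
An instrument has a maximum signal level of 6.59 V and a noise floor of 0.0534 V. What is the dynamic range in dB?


Dynamic range = 20 * log10(Vmax / Vnoise).
DR = 20 * log10(6.59 / 0.0534)
DR = 20 * log10(123.41)
DR = 41.83 dB

41.83 dB


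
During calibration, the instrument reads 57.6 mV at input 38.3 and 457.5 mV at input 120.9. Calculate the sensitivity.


Sensitivity = (y2 - y1) / (x2 - x1).
S = (457.5 - 57.6) / (120.9 - 38.3)
S = 399.9 / 82.6
S = 4.8414 mV/unit

4.8414 mV/unit


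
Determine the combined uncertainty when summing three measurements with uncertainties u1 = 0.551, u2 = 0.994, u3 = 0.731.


For a sum of independent quantities, uc = sqrt(u1^2 + u2^2 + u3^2).
uc = sqrt(0.551^2 + 0.994^2 + 0.731^2)
uc = sqrt(0.303601 + 0.988036 + 0.534361)
uc = 1.3513

1.3513


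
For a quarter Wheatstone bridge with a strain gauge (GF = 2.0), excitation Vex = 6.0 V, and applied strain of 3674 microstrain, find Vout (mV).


Quarter bridge output: Vout = (GF * epsilon * Vex) / 4.
Vout = (2.0 * 3674e-6 * 6.0) / 4
Vout = 0.044088 / 4 V
Vout = 0.011022 V = 11.022 mV

11.022 mV


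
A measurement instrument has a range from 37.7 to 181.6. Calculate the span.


Span = upper range - lower range.
Span = 181.6 - (37.7)
Span = 143.9

143.9


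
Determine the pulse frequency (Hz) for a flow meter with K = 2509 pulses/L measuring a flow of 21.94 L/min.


Frequency = K * Q / 60 (converting L/min to L/s).
f = 2509 * 21.94 / 60
f = 55047.46 / 60
f = 917.46 Hz

917.46 Hz


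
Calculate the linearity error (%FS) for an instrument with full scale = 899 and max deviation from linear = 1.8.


Linearity error = (max deviation / full scale) * 100%.
Linearity = (1.8 / 899) * 100
Linearity = 0.2 %FS

0.2 %FS


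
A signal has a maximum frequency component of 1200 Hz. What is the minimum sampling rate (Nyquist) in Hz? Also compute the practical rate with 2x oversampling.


By Nyquist theorem, fs_min = 2 * fmax.
fs_min = 2 * 1200 = 2400 Hz
Practical rate = 2 * fs_min = 2 * 2400 = 4800 Hz

fs_min = 2400 Hz, fs_practical = 4800 Hz


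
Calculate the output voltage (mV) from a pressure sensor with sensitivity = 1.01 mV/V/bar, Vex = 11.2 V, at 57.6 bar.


Output = sensitivity * Vex * P.
Vout = 1.01 * 11.2 * 57.6
Vout = 11.312 * 57.6
Vout = 651.57 mV

651.57 mV


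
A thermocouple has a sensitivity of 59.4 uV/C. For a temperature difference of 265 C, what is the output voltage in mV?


The thermocouple output V = sensitivity * dT.
V = 59.4 uV/C * 265 C
V = 15741.0 uV
V = 15.741 mV

15.741 mV


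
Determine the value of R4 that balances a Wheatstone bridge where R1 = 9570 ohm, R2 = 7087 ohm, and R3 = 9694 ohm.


At balance: R1*R4 = R2*R3, so R4 = R2*R3/R1.
R4 = 7087 * 9694 / 9570
R4 = 68701378 / 9570
R4 = 7178.83 ohm

7178.83 ohm


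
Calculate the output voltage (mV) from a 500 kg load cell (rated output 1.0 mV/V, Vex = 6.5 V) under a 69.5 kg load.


Vout = rated_output * Vex * (load / capacity).
Vout = 1.0 * 6.5 * (69.5 / 500)
Vout = 1.0 * 6.5 * 0.139
Vout = 0.903 mV

0.903 mV


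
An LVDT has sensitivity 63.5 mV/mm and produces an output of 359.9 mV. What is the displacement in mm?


Displacement = Vout / sensitivity.
d = 359.9 / 63.5
d = 5.668 mm

5.668 mm


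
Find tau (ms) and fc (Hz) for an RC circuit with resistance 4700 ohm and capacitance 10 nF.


Time constant: tau = R * C.
tau = 4700 * 1.00e-08 = 4.7e-05 s
tau = 0.047 ms
Cutoff frequency: fc = 1 / (2*pi*R*C).
fc = 1 / (2*pi*4.7e-05) = 3386.28 Hz

tau = 0.047 ms, fc = 3386.28 Hz


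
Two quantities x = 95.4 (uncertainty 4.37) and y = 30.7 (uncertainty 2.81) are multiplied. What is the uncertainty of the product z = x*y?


For a product z = x*y, the relative uncertainty is:
uz/z = sqrt((ux/x)^2 + (uy/y)^2)
Relative uncertainties: ux/x = 4.37/95.4 = 0.045807
uy/y = 2.81/30.7 = 0.091531
z = 95.4 * 30.7 = 2928.8
uz = 2928.8 * sqrt(0.045807^2 + 0.091531^2) = 299.77

299.77


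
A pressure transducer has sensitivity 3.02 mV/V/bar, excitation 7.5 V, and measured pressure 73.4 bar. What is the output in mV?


Output = sensitivity * Vex * P.
Vout = 3.02 * 7.5 * 73.4
Vout = 22.65 * 73.4
Vout = 1662.51 mV

1662.51 mV


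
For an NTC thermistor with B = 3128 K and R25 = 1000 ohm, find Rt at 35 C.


NTC thermistor equation: Rt = R25 * exp(B * (1/T - 1/T25)).
T in Kelvin: 308.15 K, T25 = 298.15 K
1/T - 1/T25 = 1/308.15 - 1/298.15 = -0.00010884
B * (1/T - 1/T25) = 3128 * -0.00010884 = -0.3405
Rt = 1000 * exp(-0.3405) = 711.4 ohm

711.4 ohm


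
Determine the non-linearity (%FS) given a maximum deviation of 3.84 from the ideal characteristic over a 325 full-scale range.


Linearity error = (max deviation / full scale) * 100%.
Linearity = (3.84 / 325) * 100
Linearity = 1.182 %FS

1.182 %FS


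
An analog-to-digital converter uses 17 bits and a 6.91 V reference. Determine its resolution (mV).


The resolution (LSB) of an ADC is Vref / 2^n.
LSB = 6.91 / 2^17
LSB = 6.91 / 131072
LSB = 5.272e-05 V = 0.05271912 mV

0.05271912 mV


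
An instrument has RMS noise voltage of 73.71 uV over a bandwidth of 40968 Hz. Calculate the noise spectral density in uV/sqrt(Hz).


Noise spectral density = Vrms / sqrt(BW).
NSD = 73.71 / sqrt(40968)
NSD = 73.71 / 202.4055
NSD = 0.3642 uV/sqrt(Hz)

0.3642 uV/sqrt(Hz)


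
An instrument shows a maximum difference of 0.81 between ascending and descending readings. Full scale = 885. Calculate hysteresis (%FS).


Hysteresis = (max difference / full scale) * 100%.
H = (0.81 / 885) * 100
H = 0.092 %FS

0.092 %FS


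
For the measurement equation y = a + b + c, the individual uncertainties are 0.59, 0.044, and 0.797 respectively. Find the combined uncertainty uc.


For a sum of independent quantities, uc = sqrt(u1^2 + u2^2 + u3^2).
uc = sqrt(0.59^2 + 0.044^2 + 0.797^2)
uc = sqrt(0.3481 + 0.001936 + 0.635209)
uc = 0.9926

0.9926


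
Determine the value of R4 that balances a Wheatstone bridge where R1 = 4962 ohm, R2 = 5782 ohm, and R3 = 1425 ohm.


At balance: R1*R4 = R2*R3, so R4 = R2*R3/R1.
R4 = 5782 * 1425 / 4962
R4 = 8239350 / 4962
R4 = 1660.49 ohm

1660.49 ohm


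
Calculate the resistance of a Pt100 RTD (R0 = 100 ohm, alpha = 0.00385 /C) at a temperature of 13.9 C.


The RTD equation: Rt = R0 * (1 + alpha * T).
Rt = 100 * (1 + 0.00385 * 13.9)
Rt = 100 * (1 + 0.053515)
Rt = 100 * 1.053515
Rt = 105.352 ohm

105.352 ohm


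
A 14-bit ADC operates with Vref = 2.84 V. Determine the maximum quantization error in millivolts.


The maximum quantization error is +/- LSB/2.
LSB = Vref / 2^n = 2.84 / 16384 = 0.00017334 V
Max error = LSB / 2 = 0.00017334 / 2 = 8.667e-05 V
Max error = 0.0867 mV

0.0867 mV


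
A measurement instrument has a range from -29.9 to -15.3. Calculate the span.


Span = upper range - lower range.
Span = -15.3 - (-29.9)
Span = 14.6

14.6


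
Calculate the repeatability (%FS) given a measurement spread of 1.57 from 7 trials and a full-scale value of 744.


Repeatability = (spread / full scale) * 100%.
R = (1.57 / 744) * 100
R = 0.211 %FS

0.211 %FS


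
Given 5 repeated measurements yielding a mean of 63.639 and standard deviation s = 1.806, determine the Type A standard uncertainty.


The standard uncertainty for Type A evaluation is u = s / sqrt(n).
u = 1.806 / sqrt(5)
u = 1.806 / 2.2361
u = 0.8077

0.8077


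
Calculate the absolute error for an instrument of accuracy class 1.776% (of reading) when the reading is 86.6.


Absolute error = (accuracy% / 100) * reading.
Error = (1.776 / 100) * 86.6
Error = 0.01776 * 86.6
Error = 1.538

1.538


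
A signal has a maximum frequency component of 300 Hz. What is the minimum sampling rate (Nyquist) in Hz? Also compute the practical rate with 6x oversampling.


By Nyquist theorem, fs_min = 2 * fmax.
fs_min = 2 * 300 = 600 Hz
Practical rate = 6 * fs_min = 6 * 600 = 3600 Hz

fs_min = 600 Hz, fs_practical = 3600 Hz


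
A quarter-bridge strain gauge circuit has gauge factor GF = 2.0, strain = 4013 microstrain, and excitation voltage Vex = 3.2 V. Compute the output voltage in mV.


Quarter bridge output: Vout = (GF * epsilon * Vex) / 4.
Vout = (2.0 * 4013e-6 * 3.2) / 4
Vout = 0.0256832 / 4 V
Vout = 0.0064208 V = 6.4208 mV

6.4208 mV


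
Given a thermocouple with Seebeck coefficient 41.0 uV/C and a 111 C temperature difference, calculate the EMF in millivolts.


The thermocouple output V = sensitivity * dT.
V = 41.0 uV/C * 111 C
V = 4551.0 uV
V = 4.551 mV

4.551 mV


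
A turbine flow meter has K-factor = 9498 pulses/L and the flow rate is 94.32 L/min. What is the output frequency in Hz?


Frequency = K * Q / 60 (converting L/min to L/s).
f = 9498 * 94.32 / 60
f = 895851.36 / 60
f = 14930.86 Hz

14930.86 Hz


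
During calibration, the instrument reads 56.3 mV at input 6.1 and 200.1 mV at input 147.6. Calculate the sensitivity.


Sensitivity = (y2 - y1) / (x2 - x1).
S = (200.1 - 56.3) / (147.6 - 6.1)
S = 143.8 / 141.5
S = 1.0163 mV/unit

1.0163 mV/unit


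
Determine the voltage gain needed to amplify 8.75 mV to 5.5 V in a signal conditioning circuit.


Gain = Vout / Vin (converting to same units).
G = 5.5 V / 8.75 mV
G = 5500.0 mV / 8.75 mV
G = 628.57

628.57


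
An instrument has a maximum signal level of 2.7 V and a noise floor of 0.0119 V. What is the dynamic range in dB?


Dynamic range = 20 * log10(Vmax / Vnoise).
DR = 20 * log10(2.7 / 0.0119)
DR = 20 * log10(226.89)
DR = 47.12 dB

47.12 dB


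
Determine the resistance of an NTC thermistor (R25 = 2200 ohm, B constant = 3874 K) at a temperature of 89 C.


NTC thermistor equation: Rt = R25 * exp(B * (1/T - 1/T25)).
T in Kelvin: 362.15 K, T25 = 298.15 K
1/T - 1/T25 = 1/362.15 - 1/298.15 = -0.00059273
B * (1/T - 1/T25) = 3874 * -0.00059273 = -2.2962
Rt = 2200 * exp(-2.2962) = 221.4 ohm

221.4 ohm


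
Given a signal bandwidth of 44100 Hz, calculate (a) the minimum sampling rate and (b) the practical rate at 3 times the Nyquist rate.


By Nyquist theorem, fs_min = 2 * fmax.
fs_min = 2 * 44100 = 88200 Hz
Practical rate = 3 * fs_min = 3 * 88200 = 264600 Hz

fs_min = 88200 Hz, fs_practical = 264600 Hz


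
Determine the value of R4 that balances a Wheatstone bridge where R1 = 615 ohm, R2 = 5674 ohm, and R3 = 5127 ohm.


At balance: R1*R4 = R2*R3, so R4 = R2*R3/R1.
R4 = 5674 * 5127 / 615
R4 = 29090598 / 615
R4 = 47301.79 ohm

47301.79 ohm


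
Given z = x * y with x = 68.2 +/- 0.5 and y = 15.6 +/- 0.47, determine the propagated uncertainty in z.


For a product z = x*y, the relative uncertainty is:
uz/z = sqrt((ux/x)^2 + (uy/y)^2)
Relative uncertainties: ux/x = 0.5/68.2 = 0.007331
uy/y = 0.47/15.6 = 0.030128
z = 68.2 * 15.6 = 1063.9
uz = 1063.9 * sqrt(0.007331^2 + 0.030128^2) = 32.989

32.989


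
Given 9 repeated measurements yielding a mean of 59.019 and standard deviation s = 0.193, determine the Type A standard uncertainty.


The standard uncertainty for Type A evaluation is u = s / sqrt(n).
u = 0.193 / sqrt(9)
u = 0.193 / 3.0
u = 0.0643

0.0643


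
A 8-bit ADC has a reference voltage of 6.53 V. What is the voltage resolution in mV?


The resolution (LSB) of an ADC is Vref / 2^n.
LSB = 6.53 / 2^8
LSB = 6.53 / 256
LSB = 0.02550781 V = 25.5078125 mV

25.5078125 mV


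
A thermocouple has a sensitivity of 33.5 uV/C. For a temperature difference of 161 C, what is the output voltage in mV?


The thermocouple output V = sensitivity * dT.
V = 33.5 uV/C * 161 C
V = 5393.5 uV
V = 5.394 mV

5.394 mV


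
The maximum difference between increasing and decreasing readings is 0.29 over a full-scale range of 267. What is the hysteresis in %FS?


Hysteresis = (max difference / full scale) * 100%.
H = (0.29 / 267) * 100
H = 0.109 %FS

0.109 %FS


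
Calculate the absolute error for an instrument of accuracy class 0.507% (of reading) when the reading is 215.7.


Absolute error = (accuracy% / 100) * reading.
Error = (0.507 / 100) * 215.7
Error = 0.00507 * 215.7
Error = 1.0936

1.0936


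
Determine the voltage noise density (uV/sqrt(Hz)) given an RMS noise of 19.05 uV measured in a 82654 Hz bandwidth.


Noise spectral density = Vrms / sqrt(BW).
NSD = 19.05 / sqrt(82654)
NSD = 19.05 / 287.4961
NSD = 0.0663 uV/sqrt(Hz)

0.0663 uV/sqrt(Hz)


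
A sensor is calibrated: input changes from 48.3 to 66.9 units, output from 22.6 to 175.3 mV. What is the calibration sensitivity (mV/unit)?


Sensitivity = (y2 - y1) / (x2 - x1).
S = (175.3 - 22.6) / (66.9 - 48.3)
S = 152.7 / 18.6
S = 8.2097 mV/unit

8.2097 mV/unit


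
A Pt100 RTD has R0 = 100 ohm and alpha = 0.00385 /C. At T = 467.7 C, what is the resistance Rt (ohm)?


The RTD equation: Rt = R0 * (1 + alpha * T).
Rt = 100 * (1 + 0.00385 * 467.7)
Rt = 100 * (1 + 1.800645)
Rt = 100 * 2.800645
Rt = 280.065 ohm

280.065 ohm


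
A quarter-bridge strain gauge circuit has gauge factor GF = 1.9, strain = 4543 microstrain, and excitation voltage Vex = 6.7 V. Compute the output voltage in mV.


Quarter bridge output: Vout = (GF * epsilon * Vex) / 4.
Vout = (1.9 * 4543e-6 * 6.7) / 4
Vout = 0.05783239 / 4 V
Vout = 0.0144581 V = 14.4581 mV

14.4581 mV


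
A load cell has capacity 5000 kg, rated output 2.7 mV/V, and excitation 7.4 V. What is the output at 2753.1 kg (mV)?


Vout = rated_output * Vex * (load / capacity).
Vout = 2.7 * 7.4 * (2753.1 / 5000)
Vout = 2.7 * 7.4 * 0.55062
Vout = 11.001 mV

11.001 mV


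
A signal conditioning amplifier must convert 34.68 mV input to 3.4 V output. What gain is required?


Gain = Vout / Vin (converting to same units).
G = 3.4 V / 34.68 mV
G = 3400.0 mV / 34.68 mV
G = 98.04

98.04


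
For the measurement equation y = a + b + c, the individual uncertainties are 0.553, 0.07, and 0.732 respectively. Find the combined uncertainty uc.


For a sum of independent quantities, uc = sqrt(u1^2 + u2^2 + u3^2).
uc = sqrt(0.553^2 + 0.07^2 + 0.732^2)
uc = sqrt(0.305809 + 0.0049 + 0.535824)
uc = 0.9201

0.9201


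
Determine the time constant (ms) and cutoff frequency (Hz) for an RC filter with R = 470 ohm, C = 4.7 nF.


Time constant: tau = R * C.
tau = 470 * 4.70e-09 = 2.209e-06 s
tau = 0.0022 ms
Cutoff frequency: fc = 1 / (2*pi*R*C).
fc = 1 / (2*pi*2.209e-06) = 72048.41 Hz

tau = 0.0022 ms, fc = 72048.41 Hz


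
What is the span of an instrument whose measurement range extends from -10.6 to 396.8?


Span = upper range - lower range.
Span = 396.8 - (-10.6)
Span = 407.4

407.4


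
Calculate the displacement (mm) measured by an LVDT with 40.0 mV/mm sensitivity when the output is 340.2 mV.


Displacement = Vout / sensitivity.
d = 340.2 / 40.0
d = 8.505 mm

8.505 mm


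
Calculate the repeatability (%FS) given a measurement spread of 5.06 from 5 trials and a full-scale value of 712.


Repeatability = (spread / full scale) * 100%.
R = (5.06 / 712) * 100
R = 0.711 %FS

0.711 %FS


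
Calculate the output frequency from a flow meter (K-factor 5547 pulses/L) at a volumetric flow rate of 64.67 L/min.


Frequency = K * Q / 60 (converting L/min to L/s).
f = 5547 * 64.67 / 60
f = 358724.49 / 60
f = 5978.74 Hz

5978.74 Hz


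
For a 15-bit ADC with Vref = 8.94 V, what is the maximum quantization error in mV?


The maximum quantization error is +/- LSB/2.
LSB = Vref / 2^n = 8.94 / 32768 = 0.00027283 V
Max error = LSB / 2 = 0.00027283 / 2 = 0.00013641 V
Max error = 0.1364 mV

0.1364 mV


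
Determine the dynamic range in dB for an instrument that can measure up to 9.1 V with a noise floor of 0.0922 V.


Dynamic range = 20 * log10(Vmax / Vnoise).
DR = 20 * log10(9.1 / 0.0922)
DR = 20 * log10(98.7)
DR = 39.89 dB

39.89 dB


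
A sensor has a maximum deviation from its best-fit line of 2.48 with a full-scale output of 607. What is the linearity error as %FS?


Linearity error = (max deviation / full scale) * 100%.
Linearity = (2.48 / 607) * 100
Linearity = 0.409 %FS

0.409 %FS


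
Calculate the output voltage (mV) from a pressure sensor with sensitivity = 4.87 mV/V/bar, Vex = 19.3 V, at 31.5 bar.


Output = sensitivity * Vex * P.
Vout = 4.87 * 19.3 * 31.5
Vout = 93.991 * 31.5
Vout = 2960.72 mV

2960.72 mV


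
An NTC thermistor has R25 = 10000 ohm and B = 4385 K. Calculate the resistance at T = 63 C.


NTC thermistor equation: Rt = R25 * exp(B * (1/T - 1/T25)).
T in Kelvin: 336.15 K, T25 = 298.15 K
1/T - 1/T25 = 1/336.15 - 1/298.15 = -0.00037915
B * (1/T - 1/T25) = 4385 * -0.00037915 = -1.6626
Rt = 10000 * exp(-1.6626) = 1896.5 ohm

1896.5 ohm


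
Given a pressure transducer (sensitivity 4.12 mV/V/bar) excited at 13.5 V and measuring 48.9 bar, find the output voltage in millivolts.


Output = sensitivity * Vex * P.
Vout = 4.12 * 13.5 * 48.9
Vout = 55.62 * 48.9
Vout = 2719.82 mV

2719.82 mV


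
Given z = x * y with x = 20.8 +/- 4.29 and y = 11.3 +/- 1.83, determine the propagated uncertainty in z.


For a product z = x*y, the relative uncertainty is:
uz/z = sqrt((ux/x)^2 + (uy/y)^2)
Relative uncertainties: ux/x = 4.29/20.8 = 0.20625
uy/y = 1.83/11.3 = 0.161947
z = 20.8 * 11.3 = 235.0
uz = 235.0 * sqrt(0.20625^2 + 0.161947^2) = 61.635

61.635


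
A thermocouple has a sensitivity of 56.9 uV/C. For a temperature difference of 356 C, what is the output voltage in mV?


The thermocouple output V = sensitivity * dT.
V = 56.9 uV/C * 356 C
V = 20256.4 uV
V = 20.256 mV

20.256 mV


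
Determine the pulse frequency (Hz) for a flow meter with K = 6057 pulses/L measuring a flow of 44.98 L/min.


Frequency = K * Q / 60 (converting L/min to L/s).
f = 6057 * 44.98 / 60
f = 272443.86 / 60
f = 4540.73 Hz

4540.73 Hz


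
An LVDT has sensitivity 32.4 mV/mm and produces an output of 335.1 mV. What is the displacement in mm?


Displacement = Vout / sensitivity.
d = 335.1 / 32.4
d = 10.343 mm

10.343 mm


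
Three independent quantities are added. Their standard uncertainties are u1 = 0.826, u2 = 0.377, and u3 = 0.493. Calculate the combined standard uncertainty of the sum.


For a sum of independent quantities, uc = sqrt(u1^2 + u2^2 + u3^2).
uc = sqrt(0.826^2 + 0.377^2 + 0.493^2)
uc = sqrt(0.682276 + 0.142129 + 0.243049)
uc = 1.0332

1.0332


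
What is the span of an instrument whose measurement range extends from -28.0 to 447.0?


Span = upper range - lower range.
Span = 447.0 - (-28.0)
Span = 475.0

475.0


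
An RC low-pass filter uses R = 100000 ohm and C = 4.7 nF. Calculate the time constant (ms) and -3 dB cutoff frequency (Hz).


Time constant: tau = R * C.
tau = 100000 * 4.70e-09 = 0.00047 s
tau = 0.47 ms
Cutoff frequency: fc = 1 / (2*pi*R*C).
fc = 1 / (2*pi*0.00047) = 338.63 Hz

tau = 0.47 ms, fc = 338.63 Hz


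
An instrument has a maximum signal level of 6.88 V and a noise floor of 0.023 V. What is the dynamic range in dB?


Dynamic range = 20 * log10(Vmax / Vnoise).
DR = 20 * log10(6.88 / 0.023)
DR = 20 * log10(299.13)
DR = 49.52 dB

49.52 dB
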